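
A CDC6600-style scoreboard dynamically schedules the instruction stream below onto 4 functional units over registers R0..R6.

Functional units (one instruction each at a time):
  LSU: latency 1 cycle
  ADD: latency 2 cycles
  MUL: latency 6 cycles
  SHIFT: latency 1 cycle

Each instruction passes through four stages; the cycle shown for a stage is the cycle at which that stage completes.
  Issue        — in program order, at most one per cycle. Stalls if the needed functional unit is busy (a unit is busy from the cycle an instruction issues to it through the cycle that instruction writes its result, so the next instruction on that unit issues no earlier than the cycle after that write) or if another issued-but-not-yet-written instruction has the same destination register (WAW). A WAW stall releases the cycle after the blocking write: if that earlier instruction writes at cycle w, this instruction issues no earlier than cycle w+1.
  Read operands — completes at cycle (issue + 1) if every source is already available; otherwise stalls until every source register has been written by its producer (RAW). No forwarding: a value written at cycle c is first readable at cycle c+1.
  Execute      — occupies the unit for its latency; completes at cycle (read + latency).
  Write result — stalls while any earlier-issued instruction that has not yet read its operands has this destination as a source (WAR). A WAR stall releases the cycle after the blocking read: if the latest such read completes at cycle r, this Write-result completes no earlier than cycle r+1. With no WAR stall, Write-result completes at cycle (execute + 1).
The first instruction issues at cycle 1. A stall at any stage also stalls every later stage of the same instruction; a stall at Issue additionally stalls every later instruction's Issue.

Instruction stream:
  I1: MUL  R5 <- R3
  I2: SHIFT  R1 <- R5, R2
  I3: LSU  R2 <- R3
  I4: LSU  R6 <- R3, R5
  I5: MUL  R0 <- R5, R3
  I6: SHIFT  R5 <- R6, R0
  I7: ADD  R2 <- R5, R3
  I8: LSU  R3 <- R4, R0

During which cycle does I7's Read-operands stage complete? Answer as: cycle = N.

[1] issue I1 (MUL)
[2] I1 read-ops · issue I2 (SHIFT)
[3] issue I3 (LSU)
[4] I3 read-ops
[5] I3 finished on LSU
[8] I1 finished on MUL
[9] I1→R5
[10] I2 read-ops
[11] I2 finished on SHIFT · I3→R2
[12] I2→R1 · issue I4 (LSU)
[13] I4 read-ops · issue I5 (MUL)
[14] I4 finished on LSU · I5 read-ops · issue I6 (SHIFT)
[15] I4→R6 · issue I7 (ADD)
[16] issue I8 (LSU)
[20] I5 finished on MUL
[21] I5→R0
[22] I6 read-ops · I8 read-ops
[23] I6 finished on SHIFT · I8 finished on LSU
[24] I6→R5
[25] I7 read-ops
[26] I8→R3
[27] I7 finished on ADD
[28] I7→R2

cycle = 25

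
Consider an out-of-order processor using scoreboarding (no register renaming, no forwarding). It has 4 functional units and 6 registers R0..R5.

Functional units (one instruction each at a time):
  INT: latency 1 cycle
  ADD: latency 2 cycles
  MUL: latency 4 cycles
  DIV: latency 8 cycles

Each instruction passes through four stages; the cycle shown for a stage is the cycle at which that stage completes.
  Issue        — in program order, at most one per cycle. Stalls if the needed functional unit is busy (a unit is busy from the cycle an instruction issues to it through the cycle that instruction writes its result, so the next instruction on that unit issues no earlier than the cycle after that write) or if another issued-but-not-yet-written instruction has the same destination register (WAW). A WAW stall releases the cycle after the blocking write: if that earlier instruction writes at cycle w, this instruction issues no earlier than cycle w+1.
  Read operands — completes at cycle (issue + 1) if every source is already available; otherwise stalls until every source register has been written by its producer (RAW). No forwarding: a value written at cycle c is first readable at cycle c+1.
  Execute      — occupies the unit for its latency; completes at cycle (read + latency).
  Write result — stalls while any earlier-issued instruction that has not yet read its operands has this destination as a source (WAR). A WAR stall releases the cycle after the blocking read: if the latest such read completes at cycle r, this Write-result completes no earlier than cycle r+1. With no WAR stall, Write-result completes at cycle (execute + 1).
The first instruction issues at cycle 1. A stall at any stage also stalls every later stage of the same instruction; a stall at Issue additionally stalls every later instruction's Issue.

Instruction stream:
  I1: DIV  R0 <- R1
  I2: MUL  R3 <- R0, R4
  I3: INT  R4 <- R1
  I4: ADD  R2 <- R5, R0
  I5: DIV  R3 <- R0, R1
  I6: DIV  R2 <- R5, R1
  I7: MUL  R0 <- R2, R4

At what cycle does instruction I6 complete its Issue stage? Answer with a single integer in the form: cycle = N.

cycle = 29

t=1  I1→DIV
t=2  I1 RO · I2→MUL
t=3  I3→INT
t=4  I3 RO · I4→ADD
t=5  I3 EX
t=10  I1 EX
t=11  I1 WR R0
t=12  I2 RO · I4 RO
t=13  I3 WR R4
t=14  I4 EX
t=15  I4 WR R2
t=16  I2 EX
t=17  I2 WR R3
t=18  I5→DIV
t=19  I5 RO
t=27  I5 EX
t=28  I5 WR R3
t=29  I6→DIV
t=30  I6 RO · I7→MUL
t=38  I6 EX
t=39  I6 WR R2
t=40  I7 RO
t=44  I7 EX
t=45  I7 WR R0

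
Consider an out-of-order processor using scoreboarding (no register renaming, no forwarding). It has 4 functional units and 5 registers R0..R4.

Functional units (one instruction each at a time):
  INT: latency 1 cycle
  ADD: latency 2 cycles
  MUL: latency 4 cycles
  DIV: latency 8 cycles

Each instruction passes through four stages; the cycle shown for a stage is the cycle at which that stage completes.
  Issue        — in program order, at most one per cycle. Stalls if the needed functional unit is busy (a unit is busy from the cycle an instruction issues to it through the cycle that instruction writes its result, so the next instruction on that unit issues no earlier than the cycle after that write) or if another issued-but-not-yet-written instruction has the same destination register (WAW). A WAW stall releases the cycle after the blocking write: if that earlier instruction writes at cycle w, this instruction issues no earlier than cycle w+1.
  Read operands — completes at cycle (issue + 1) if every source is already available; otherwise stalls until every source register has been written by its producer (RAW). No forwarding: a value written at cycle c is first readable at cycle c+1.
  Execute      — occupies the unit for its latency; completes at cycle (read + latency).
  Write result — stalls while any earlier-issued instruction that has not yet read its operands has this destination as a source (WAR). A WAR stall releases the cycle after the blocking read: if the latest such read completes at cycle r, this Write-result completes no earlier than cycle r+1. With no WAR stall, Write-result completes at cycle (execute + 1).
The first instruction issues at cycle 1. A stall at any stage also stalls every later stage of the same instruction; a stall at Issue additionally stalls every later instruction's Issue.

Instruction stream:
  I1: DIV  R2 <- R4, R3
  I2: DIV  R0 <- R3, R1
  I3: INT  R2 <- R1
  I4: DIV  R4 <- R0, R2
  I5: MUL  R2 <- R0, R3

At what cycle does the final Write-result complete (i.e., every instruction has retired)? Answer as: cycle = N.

I1: IS=1 RO=2 EX=10 WR=11
I2: IS=12 RO=13 EX=21 WR=22  [struct: DIV busy until I1 writes@11]
I3: IS=13 RO=14 EX=15 WR=16
I4: IS=23 RO=24 EX=32 WR=33  [struct: DIV busy until I2 writes@22]
I5: IS=24 RO=25 EX=29 WR=30

cycle = 33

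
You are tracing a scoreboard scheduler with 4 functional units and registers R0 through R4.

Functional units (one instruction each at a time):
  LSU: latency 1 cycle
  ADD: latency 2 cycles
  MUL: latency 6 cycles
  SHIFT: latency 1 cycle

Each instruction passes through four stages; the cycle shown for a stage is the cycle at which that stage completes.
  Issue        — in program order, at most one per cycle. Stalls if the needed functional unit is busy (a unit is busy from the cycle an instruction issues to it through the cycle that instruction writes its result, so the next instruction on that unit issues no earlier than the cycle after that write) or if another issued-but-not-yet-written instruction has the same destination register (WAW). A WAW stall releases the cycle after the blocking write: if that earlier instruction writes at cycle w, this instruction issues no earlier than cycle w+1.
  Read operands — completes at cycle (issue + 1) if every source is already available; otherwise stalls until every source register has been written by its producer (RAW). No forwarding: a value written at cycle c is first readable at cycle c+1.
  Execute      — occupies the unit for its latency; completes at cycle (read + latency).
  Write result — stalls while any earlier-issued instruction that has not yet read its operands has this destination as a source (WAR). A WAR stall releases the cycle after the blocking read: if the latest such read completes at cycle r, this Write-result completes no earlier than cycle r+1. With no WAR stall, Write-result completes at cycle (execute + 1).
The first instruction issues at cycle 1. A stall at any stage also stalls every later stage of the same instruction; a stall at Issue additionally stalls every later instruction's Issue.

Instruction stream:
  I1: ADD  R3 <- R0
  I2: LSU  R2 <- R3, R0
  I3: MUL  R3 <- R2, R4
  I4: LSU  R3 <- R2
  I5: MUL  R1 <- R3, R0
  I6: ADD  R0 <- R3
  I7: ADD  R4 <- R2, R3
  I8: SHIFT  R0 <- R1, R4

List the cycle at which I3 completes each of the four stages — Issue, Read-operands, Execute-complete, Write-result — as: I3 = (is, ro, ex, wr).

I1: IS=1 RO=2 EX=4 WR=5
I2: IS=2 RO=6 EX=7 WR=8  [RAW R3: wait I1 write@5]
I3: IS=6 RO=9 EX=15 WR=16  [WAW R3: wait I1 write@5; RAW R2: wait I2 write@8]
I4: IS=17 RO=18 EX=19 WR=20  [WAW R3: wait I3 write@16]
I5: IS=18 RO=21 EX=27 WR=28  [RAW R3: wait I4 write@20]
I6: IS=19 RO=21 EX=23 WR=24  [RAW R3: wait I4 write@20]
I7: IS=25 RO=26 EX=28 WR=29  [struct: ADD busy until I6 writes@24]
I8: IS=26 RO=30 EX=31 WR=32  [RAW R4: wait I7 write@29]

I3 = (6, 9, 15, 16)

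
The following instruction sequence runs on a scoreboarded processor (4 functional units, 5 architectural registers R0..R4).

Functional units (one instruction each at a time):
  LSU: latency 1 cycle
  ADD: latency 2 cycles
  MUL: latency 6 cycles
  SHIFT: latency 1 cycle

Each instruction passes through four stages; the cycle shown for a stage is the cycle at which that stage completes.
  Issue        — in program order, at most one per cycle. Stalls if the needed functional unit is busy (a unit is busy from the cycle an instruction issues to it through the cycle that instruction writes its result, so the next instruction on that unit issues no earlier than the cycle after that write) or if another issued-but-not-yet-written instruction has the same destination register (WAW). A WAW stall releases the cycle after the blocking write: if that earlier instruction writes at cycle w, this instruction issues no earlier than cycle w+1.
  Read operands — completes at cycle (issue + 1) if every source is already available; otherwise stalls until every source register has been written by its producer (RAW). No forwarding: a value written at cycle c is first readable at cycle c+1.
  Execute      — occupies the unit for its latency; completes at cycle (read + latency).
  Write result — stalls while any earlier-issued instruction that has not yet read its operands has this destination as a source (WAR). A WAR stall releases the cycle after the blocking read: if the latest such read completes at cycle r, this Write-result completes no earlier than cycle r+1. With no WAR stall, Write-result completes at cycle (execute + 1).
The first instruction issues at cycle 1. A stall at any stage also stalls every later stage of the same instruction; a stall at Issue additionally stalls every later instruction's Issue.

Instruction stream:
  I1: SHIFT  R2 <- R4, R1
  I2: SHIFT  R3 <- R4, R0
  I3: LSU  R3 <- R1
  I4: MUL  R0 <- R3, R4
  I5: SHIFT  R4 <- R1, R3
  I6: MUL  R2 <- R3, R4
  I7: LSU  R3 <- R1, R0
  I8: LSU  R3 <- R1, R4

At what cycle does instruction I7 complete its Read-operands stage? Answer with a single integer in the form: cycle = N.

cycle = 23

I1  is:1  ro:2  ex:3  wr:4
I2  is:5  ro:6  ex:7  wr:8  — struct: SHIFT busy until I1 writes@4
I3  is:9  ro:10  ex:11  wr:12  — WAW R3: wait I2 write@8
I4  is:10  ro:13  ex:19  wr:20  — RAW R3: wait I3 write@12
I5  is:11  ro:13  ex:14  wr:15  — RAW R3: wait I3 write@12
I6  is:21  ro:22  ex:28  wr:29  — struct: MUL busy until I4 writes@20
I7  is:22  ro:23  ex:24  wr:25
I8  is:26  ro:27  ex:28  wr:29  — struct: LSU busy until I7 writes@25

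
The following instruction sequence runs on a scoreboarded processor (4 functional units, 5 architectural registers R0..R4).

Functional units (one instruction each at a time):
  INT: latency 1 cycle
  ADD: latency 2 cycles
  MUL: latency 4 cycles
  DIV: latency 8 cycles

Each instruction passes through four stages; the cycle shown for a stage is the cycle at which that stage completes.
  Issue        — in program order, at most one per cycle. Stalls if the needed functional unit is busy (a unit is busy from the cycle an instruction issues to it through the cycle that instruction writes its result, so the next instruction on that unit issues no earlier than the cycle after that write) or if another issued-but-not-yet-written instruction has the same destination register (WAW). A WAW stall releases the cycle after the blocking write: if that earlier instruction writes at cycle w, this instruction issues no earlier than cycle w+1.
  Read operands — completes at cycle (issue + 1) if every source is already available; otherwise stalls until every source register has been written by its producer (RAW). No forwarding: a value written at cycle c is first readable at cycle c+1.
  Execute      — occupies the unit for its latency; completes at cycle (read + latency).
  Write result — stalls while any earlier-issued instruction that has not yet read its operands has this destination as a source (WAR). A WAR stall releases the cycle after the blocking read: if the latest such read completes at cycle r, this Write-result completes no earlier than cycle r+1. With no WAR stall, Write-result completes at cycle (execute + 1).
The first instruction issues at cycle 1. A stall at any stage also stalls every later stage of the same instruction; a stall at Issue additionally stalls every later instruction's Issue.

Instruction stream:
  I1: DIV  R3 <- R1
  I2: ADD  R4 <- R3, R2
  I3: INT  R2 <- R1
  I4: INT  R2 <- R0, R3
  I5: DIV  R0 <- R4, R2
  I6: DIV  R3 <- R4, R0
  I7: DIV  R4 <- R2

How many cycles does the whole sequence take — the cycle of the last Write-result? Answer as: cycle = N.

t=1  I1 issues→DIV
t=2  I1 reads, I2 issues→ADD
t=3  I3 issues→INT
t=4  I3 reads
t=5  I3 exec-done
t=10  I1 exec-done
t=11  I1 writes R3
t=12  I2 reads
t=13  I3 writes R2
t=14  I2 exec-done, I4 issues→INT
t=15  I2 writes R4, I4 reads, I5 issues→DIV
t=16  I4 exec-done
t=17  I4 writes R2
t=18  I5 reads
t=26  I5 exec-done
t=27  I5 writes R0
t=28  I6 issues→DIV
t=29  I6 reads
t=37  I6 exec-done
t=38  I6 writes R3
t=39  I7 issues→DIV
t=40  I7 reads
t=48  I7 exec-done
t=49  I7 writes R4

cycle = 49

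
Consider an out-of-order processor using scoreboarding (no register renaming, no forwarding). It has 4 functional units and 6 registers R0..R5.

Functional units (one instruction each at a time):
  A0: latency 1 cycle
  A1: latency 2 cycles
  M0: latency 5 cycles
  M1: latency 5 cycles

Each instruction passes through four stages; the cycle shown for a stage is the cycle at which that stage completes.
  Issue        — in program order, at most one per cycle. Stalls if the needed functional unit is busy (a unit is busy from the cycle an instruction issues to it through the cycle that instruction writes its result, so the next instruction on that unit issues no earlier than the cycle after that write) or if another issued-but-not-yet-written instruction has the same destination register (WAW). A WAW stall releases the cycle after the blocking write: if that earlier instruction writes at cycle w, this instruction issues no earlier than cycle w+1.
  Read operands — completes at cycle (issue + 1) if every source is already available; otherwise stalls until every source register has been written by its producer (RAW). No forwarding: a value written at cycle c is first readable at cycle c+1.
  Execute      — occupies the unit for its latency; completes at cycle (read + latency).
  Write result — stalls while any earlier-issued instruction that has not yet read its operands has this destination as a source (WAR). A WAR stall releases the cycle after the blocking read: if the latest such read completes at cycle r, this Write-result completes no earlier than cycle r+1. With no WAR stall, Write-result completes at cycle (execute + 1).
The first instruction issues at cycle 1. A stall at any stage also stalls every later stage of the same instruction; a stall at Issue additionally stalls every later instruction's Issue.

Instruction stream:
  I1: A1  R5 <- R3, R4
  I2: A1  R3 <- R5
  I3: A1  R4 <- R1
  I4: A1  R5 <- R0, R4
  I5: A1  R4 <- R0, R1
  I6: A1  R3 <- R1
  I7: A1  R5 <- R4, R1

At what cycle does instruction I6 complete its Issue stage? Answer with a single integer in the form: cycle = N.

I1  is:1  ro:2  ex:4  wr:5
I2  is:6  ro:7  ex:9  wr:10  — struct: A1 busy until I1 writes@5
I3  is:11  ro:12  ex:14  wr:15  — struct: A1 busy until I2 writes@10
I4  is:16  ro:17  ex:19  wr:20  — struct: A1 busy until I3 writes@15
I5  is:21  ro:22  ex:24  wr:25  — struct: A1 busy until I4 writes@20
I6  is:26  ro:27  ex:29  wr:30  — struct: A1 busy until I5 writes@25
I7  is:31  ro:32  ex:34  wr:35  — struct: A1 busy until I6 writes@30

cycle = 26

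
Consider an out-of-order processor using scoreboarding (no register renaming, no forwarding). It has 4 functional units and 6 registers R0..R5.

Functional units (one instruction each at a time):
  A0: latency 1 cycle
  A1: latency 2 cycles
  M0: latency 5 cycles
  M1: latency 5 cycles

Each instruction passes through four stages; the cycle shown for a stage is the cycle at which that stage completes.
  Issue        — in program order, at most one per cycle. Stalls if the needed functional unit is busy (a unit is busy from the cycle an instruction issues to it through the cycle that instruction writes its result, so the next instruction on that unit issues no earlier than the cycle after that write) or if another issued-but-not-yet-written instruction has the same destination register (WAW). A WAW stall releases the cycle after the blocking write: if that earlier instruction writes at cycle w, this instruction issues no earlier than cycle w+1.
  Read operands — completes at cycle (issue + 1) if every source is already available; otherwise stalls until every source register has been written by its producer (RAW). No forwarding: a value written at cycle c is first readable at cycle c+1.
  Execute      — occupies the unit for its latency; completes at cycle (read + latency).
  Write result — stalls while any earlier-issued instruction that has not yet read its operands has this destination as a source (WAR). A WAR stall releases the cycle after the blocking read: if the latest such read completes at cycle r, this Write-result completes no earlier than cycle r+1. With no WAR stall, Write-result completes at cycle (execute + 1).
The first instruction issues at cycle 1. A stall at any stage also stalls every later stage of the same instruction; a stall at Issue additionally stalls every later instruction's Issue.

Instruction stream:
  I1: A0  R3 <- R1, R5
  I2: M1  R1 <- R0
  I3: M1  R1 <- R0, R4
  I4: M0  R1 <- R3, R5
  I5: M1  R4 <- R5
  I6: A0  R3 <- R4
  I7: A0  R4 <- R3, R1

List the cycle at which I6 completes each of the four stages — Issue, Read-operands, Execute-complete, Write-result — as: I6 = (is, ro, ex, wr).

I6 = (20, 27, 28, 29)

[1] I1 dispatched to A0
[2] I1 operands ready, I2 dispatched to M1
[3] I1 complete, I2 operands ready
[4] R3←I1
[8] I2 complete
[9] R1←I2
[10] I3 dispatched to M1
[11] I3 operands ready
[16] I3 complete
[17] R1←I3
[18] I4 dispatched to M0
[19] I4 operands ready, I5 dispatched to M1
[20] I5 operands ready, I6 dispatched to A0
[24] I4 complete
[25] R1←I4, I5 complete
[26] R4←I5
[27] I6 operands ready
[28] I6 complete
[29] R3←I6
[30] I7 dispatched to A0
[31] I7 operands ready
[32] I7 complete
[33] R4←I7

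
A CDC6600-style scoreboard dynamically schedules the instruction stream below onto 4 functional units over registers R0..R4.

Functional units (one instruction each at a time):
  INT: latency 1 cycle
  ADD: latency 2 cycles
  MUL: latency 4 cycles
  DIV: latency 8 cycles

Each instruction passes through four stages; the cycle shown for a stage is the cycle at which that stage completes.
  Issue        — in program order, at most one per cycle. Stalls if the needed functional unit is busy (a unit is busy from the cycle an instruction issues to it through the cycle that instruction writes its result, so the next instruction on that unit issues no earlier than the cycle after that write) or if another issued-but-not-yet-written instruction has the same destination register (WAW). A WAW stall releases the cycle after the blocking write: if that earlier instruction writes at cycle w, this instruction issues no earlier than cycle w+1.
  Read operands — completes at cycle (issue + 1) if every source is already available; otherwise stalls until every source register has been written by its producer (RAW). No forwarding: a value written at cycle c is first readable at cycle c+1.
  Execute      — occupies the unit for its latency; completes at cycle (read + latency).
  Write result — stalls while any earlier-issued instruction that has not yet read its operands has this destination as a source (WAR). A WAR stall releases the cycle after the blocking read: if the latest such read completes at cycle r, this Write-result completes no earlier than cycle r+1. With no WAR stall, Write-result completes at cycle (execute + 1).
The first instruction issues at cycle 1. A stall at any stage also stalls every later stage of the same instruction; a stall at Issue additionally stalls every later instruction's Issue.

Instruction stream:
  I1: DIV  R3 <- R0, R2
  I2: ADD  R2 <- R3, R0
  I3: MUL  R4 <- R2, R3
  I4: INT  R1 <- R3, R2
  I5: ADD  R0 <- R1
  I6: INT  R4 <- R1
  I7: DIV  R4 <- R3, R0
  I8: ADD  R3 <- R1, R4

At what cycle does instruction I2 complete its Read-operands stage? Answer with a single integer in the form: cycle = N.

cycle = 12

1) issue 1, read 2, done 10, write 11
2) issue 2, read 12, done 14, write 15  <RAW R3: wait I1 write@11>
3) issue 3, read 16, done 20, write 21  <RAW R2: wait I2 write@15>
4) issue 4, read 16, done 17, write 18  <RAW R2: wait I2 write@15>
5) issue 16, read 19, done 21, write 22  <struct: ADD busy until I2 writes@15 / RAW R1: wait I4 write@18>
6) issue 22, read 23, done 24, write 25  <WAW R4: wait I3 write@21>
7) issue 26, read 27, done 35, write 36  <WAW R4: wait I6 write@25>
8) issue 27, read 37, done 39, write 40  <RAW R4: wait I7 write@36>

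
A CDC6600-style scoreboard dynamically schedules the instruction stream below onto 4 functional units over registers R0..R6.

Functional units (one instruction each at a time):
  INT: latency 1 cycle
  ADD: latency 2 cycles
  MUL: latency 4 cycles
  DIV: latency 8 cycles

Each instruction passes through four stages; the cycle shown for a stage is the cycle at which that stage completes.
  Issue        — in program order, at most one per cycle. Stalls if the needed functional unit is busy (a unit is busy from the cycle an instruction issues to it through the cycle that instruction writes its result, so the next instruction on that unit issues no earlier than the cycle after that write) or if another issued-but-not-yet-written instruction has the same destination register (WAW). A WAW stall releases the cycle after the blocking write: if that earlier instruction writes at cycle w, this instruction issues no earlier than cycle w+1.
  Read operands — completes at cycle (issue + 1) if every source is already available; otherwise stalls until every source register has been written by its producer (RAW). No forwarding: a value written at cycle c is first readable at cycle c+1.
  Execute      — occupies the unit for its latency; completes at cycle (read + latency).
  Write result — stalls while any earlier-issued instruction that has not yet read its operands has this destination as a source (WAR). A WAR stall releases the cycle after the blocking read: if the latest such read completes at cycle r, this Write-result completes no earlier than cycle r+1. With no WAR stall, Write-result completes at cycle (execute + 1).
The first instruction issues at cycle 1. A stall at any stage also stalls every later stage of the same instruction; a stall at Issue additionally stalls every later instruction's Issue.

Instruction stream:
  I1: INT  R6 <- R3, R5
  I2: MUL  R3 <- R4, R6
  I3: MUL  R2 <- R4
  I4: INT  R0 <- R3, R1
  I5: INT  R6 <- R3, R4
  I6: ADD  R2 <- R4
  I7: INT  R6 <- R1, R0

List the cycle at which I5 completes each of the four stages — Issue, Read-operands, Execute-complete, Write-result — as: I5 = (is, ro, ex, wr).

[1] I1 dispatched to INT
[2] I1 operands ready · I2 dispatched to MUL
[3] I1 complete
[4] R6←I1
[5] I2 operands ready
[9] I2 complete
[10] R3←I2
[11] I3 dispatched to MUL
[12] I3 operands ready · I4 dispatched to INT
[13] I4 operands ready
[14] I4 complete
[15] R0←I4
[16] I3 complete · I5 dispatched to INT
[17] R2←I3 · I5 operands ready
[18] I5 complete · I6 dispatched to ADD
[19] R6←I5 · I6 operands ready
[20] I7 dispatched to INT
[21] I6 complete · I7 operands ready
[22] R2←I6 · I7 complete
[23] R6←I7

I5 = (16, 17, 18, 19)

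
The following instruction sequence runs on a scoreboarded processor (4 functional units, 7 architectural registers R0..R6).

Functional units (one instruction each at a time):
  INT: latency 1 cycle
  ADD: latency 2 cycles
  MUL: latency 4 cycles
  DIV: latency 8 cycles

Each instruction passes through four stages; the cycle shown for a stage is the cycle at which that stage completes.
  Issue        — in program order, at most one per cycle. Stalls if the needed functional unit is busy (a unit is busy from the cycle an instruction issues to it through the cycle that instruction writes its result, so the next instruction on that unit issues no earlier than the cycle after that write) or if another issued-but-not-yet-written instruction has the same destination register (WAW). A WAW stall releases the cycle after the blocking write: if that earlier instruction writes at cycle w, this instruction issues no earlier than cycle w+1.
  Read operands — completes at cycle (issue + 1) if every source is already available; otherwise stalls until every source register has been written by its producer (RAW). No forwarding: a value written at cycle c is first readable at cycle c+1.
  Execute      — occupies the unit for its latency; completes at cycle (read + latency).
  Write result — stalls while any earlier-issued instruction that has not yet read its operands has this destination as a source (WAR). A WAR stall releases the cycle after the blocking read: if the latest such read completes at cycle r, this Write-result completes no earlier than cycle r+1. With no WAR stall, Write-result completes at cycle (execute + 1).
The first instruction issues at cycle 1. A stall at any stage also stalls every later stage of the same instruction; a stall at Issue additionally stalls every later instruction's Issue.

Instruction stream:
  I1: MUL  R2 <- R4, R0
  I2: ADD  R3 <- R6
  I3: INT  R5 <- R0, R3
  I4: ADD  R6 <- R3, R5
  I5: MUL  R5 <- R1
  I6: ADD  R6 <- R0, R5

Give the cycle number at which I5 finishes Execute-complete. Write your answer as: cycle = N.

cycle = 15

I1 -> (1, 2, 6, 7)
I2 -> (2, 3, 5, 6)
I3 -> (3, 7, 8, 9)  // RAW R3: wait I2 write@6
I4 -> (7, 10, 12, 13)  // struct: ADD busy until I2 writes@6, RAW R5: wait I3 write@9
I5 -> (10, 11, 15, 16)  // WAW R5: wait I3 write@9
I6 -> (14, 17, 19, 20)  // struct: ADD busy until I4 writes@13, RAW R5: wait I5 write@16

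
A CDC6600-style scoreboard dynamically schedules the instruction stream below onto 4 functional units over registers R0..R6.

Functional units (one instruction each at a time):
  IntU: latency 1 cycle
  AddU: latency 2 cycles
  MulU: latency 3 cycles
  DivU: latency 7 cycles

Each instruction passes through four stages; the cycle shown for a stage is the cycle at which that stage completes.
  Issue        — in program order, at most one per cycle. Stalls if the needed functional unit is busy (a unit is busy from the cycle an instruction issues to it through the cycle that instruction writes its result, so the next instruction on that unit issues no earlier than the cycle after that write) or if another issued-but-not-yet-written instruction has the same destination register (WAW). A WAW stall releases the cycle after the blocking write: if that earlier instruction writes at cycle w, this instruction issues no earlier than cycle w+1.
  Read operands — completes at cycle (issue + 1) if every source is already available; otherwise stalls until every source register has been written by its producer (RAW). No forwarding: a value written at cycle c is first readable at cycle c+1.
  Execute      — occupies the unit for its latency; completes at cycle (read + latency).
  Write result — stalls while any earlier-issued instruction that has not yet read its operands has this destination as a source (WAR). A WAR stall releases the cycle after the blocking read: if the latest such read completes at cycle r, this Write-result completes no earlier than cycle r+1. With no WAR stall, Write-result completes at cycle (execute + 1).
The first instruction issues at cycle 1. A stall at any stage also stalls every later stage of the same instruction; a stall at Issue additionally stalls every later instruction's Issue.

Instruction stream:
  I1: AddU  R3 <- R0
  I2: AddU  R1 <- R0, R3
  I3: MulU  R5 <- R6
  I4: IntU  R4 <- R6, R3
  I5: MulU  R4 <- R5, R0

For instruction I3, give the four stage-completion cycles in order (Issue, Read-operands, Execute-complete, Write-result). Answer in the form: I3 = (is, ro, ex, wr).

[I1] 1/2/4/5
[I2] 6/7/9/10  (struct: AddU busy until I1 writes@5)
[I3] 7/8/11/12
[I4] 8/9/10/11
[I5] 13/14/17/18  (struct: MulU busy until I3 writes@12)

I3 = (7, 8, 11, 12)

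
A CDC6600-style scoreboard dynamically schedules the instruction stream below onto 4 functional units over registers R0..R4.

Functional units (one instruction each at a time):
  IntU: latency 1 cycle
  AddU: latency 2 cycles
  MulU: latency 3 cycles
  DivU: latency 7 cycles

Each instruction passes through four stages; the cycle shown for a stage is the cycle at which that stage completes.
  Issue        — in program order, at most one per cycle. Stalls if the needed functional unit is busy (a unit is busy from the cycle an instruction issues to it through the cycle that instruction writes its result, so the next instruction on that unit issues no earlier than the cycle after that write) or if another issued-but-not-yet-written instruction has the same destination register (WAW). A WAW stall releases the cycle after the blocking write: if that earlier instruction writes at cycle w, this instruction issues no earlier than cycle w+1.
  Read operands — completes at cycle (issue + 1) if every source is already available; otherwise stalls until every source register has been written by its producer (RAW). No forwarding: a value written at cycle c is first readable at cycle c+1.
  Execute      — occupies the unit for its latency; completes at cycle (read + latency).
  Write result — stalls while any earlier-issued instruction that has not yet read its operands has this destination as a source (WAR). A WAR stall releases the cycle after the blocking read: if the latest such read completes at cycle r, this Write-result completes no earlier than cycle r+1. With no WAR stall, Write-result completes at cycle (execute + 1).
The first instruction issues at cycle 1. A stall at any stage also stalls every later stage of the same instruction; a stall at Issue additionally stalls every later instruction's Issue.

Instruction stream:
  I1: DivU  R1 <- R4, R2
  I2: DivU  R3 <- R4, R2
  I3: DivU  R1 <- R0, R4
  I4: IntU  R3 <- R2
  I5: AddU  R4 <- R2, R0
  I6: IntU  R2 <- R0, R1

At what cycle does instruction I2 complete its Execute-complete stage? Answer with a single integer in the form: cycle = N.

t=1  issue I1 (DivU)
t=2  I1 read-ops
t=9  I1 finished on DivU
t=10  I1→R1
t=11  issue I2 (DivU)
t=12  I2 read-ops
t=19  I2 finished on DivU
t=20  I2→R3
t=21  issue I3 (DivU)
t=22  I3 read-ops | issue I4 (IntU)
t=23  I4 read-ops | issue I5 (AddU)
t=24  I4 finished on IntU | I5 read-ops
t=25  I4→R3
t=26  I5 finished on AddU | issue I6 (IntU)
t=27  I5→R4
t=29  I3 finished on DivU
t=30  I3→R1
t=31  I6 read-ops
t=32  I6 finished on IntU
t=33  I6→R2

cycle = 19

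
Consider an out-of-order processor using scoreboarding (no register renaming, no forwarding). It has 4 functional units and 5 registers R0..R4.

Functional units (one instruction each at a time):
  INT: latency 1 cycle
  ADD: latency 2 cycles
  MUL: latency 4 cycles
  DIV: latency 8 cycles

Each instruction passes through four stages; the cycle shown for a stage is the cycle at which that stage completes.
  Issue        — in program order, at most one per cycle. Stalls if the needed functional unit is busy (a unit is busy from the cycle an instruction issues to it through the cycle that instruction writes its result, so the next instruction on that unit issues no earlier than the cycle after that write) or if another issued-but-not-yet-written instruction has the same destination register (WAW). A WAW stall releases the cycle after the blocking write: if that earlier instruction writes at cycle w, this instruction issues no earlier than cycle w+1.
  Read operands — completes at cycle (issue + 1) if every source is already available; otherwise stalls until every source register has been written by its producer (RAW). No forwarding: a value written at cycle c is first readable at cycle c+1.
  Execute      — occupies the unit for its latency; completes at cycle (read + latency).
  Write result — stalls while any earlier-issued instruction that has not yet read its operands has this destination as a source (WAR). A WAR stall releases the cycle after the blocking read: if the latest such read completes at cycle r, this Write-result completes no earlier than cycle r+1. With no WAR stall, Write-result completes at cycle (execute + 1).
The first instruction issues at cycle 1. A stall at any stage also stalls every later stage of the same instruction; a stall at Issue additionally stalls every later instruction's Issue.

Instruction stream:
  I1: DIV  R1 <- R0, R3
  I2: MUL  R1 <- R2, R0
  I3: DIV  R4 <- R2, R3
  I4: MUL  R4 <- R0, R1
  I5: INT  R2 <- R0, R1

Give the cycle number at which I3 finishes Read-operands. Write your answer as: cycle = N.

cycle 1: issue I1 (DIV)
cycle 2: I1 read-ops
cycle 10: I1 finished on DIV
cycle 11: I1→R1
cycle 12: issue I2 (MUL)
cycle 13: I2 read-ops | issue I3 (DIV)
cycle 14: I3 read-ops
cycle 17: I2 finished on MUL
cycle 18: I2→R1
cycle 22: I3 finished on DIV
cycle 23: I3→R4
cycle 24: issue I4 (MUL)
cycle 25: I4 read-ops | issue I5 (INT)
cycle 26: I5 read-ops
cycle 27: I5 finished on INT
cycle 28: I5→R2
cycle 29: I4 finished on MUL
cycle 30: I4→R4

cycle = 14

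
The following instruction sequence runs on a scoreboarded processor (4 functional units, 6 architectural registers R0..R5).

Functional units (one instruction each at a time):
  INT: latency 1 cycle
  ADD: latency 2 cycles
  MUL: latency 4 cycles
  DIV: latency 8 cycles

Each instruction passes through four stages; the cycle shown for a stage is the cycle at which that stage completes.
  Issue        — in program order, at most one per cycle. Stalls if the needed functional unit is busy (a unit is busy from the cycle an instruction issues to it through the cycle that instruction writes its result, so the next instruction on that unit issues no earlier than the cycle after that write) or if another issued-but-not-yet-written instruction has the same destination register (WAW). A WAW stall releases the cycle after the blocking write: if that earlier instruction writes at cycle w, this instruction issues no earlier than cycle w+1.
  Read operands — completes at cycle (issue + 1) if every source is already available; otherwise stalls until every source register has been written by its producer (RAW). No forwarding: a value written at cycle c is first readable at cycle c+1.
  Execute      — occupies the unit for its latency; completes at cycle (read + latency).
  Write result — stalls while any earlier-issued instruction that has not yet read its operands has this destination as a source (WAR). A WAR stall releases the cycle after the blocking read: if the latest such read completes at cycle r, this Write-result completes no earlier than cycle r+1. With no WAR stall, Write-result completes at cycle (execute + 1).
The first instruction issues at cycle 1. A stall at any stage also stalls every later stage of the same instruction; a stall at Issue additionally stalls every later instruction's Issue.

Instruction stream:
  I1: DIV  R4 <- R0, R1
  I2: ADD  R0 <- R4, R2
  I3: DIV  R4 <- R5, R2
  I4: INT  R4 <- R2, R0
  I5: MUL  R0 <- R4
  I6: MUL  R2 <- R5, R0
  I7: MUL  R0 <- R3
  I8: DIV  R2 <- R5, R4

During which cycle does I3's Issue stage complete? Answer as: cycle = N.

c1: I1 issues→DIV
c2: I1 reads | I2 issues→ADD
c10: I1 exec-done
c11: I1 writes R4
c12: I2 reads | I3 issues→DIV
c13: I3 reads
c14: I2 exec-done
c15: I2 writes R0
c21: I3 exec-done
c22: I3 writes R4
c23: I4 issues→INT
c24: I4 reads | I5 issues→MUL
c25: I4 exec-done
c26: I4 writes R4
c27: I5 reads
c31: I5 exec-done
c32: I5 writes R0
c33: I6 issues→MUL
c34: I6 reads
c38: I6 exec-done
c39: I6 writes R2
c40: I7 issues→MUL
c41: I7 reads | I8 issues→DIV
c42: I8 reads
c45: I7 exec-done
c46: I7 writes R0
c50: I8 exec-done
c51: I8 writes R2

cycle = 12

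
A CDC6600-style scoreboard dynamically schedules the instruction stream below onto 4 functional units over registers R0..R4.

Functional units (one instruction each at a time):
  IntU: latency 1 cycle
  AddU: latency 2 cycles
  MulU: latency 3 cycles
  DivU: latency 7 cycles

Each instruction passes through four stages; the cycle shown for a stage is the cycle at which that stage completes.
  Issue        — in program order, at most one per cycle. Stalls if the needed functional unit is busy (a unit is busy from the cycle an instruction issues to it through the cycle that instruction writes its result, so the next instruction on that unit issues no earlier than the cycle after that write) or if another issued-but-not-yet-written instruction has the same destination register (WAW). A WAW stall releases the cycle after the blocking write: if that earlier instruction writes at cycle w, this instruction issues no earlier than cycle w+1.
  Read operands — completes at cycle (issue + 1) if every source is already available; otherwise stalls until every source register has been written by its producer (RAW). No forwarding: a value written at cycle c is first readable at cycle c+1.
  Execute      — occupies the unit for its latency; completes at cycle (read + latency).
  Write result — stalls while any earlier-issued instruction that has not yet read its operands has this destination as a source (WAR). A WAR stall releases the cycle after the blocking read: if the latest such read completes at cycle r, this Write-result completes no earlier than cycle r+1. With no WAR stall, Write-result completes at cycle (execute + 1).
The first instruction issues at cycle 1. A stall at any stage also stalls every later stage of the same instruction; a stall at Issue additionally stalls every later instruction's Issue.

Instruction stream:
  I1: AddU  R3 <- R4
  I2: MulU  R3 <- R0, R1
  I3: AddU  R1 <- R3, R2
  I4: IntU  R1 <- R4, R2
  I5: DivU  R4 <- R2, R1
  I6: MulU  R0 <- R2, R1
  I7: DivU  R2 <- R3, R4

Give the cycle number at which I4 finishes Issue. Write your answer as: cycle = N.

I1: IS=1 RO=2 EX=4 WR=5
I2: IS=6 RO=7 EX=10 WR=11  [WAW R3: wait I1 write@5]
I3: IS=7 RO=12 EX=14 WR=15  [RAW R3: wait I2 write@11]
I4: IS=16 RO=17 EX=18 WR=19  [WAW R1: wait I3 write@15]
I5: IS=17 RO=20 EX=27 WR=28  [RAW R1: wait I4 write@19]
I6: IS=18 RO=20 EX=23 WR=24  [RAW R1: wait I4 write@19]
I7: IS=29 RO=30 EX=37 WR=38  [struct: DivU busy until I5 writes@28]

cycle = 16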